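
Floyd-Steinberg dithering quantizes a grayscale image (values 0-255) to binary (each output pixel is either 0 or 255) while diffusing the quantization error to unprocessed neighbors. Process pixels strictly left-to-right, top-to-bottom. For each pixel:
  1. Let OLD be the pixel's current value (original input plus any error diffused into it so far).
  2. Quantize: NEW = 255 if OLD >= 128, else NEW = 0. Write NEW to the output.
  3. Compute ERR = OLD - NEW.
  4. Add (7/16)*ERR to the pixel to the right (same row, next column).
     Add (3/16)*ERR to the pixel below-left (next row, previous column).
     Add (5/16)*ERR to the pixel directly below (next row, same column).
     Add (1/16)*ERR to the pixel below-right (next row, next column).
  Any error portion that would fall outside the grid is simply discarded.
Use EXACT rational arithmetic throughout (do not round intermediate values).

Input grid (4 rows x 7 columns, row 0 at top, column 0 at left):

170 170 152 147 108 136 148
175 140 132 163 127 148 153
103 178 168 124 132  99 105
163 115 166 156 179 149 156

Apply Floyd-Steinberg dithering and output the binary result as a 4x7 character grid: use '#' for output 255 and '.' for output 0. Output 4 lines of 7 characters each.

(0,0): OLD=170 → NEW=255, ERR=-85
(0,1): OLD=2125/16 → NEW=255, ERR=-1955/16
(0,2): OLD=25227/256 → NEW=0, ERR=25227/256
(0,3): OLD=778701/4096 → NEW=255, ERR=-265779/4096
(0,4): OLD=5217435/65536 → NEW=0, ERR=5217435/65536
(0,5): OLD=179128381/1048576 → NEW=255, ERR=-88258499/1048576
(0,6): OLD=1865218475/16777216 → NEW=0, ERR=1865218475/16777216
(1,0): OLD=32135/256 → NEW=0, ERR=32135/256
(1,1): OLD=347953/2048 → NEW=255, ERR=-174287/2048
(1,2): OLD=6931077/65536 → NEW=0, ERR=6931077/65536
(1,3): OLD=55070881/262144 → NEW=255, ERR=-11775839/262144
(1,4): OLD=1885562819/16777216 → NEW=0, ERR=1885562819/16777216
(1,5): OLD=26399013043/134217728 → NEW=255, ERR=-7826507597/134217728
(1,6): OLD=337091096093/2147483648 → NEW=255, ERR=-210517234147/2147483648
(2,0): OLD=4137643/32768 → NEW=0, ERR=4137643/32768
(2,1): OLD=245707401/1048576 → NEW=255, ERR=-21679479/1048576
(2,2): OLD=2990757083/16777216 → NEW=255, ERR=-1287432997/16777216
(2,3): OLD=13968370627/134217728 → NEW=0, ERR=13968370627/134217728
(2,4): OLD=213580098163/1073741824 → NEW=255, ERR=-60224066957/1073741824
(2,5): OLD=1542156891665/34359738368 → NEW=0, ERR=1542156891665/34359738368
(2,6): OLD=49674494023303/549755813888 → NEW=0, ERR=49674494023303/549755813888
(3,0): OLD=3331670651/16777216 → NEW=255, ERR=-946519429/16777216
(3,1): OLD=10383128671/134217728 → NEW=0, ERR=10383128671/134217728
(3,2): OLD=208398502477/1073741824 → NEW=255, ERR=-65405662643/1073741824
(3,3): OLD=629471716651/4294967296 → NEW=255, ERR=-465744943829/4294967296
(3,4): OLD=70891096673915/549755813888 → NEW=255, ERR=-69296635867525/549755813888
(3,5): OLD=533551360178721/4398046511104 → NEW=0, ERR=533551360178721/4398046511104
(3,6): OLD=16896759456031871/70368744177664 → NEW=255, ERR=-1047270309272449/70368744177664
Row 0: ##.#.#.
Row 1: .#.#.##
Row 2: .##.#..
Row 3: #.###.#

Answer: ##.#.#.
.#.#.##
.##.#..
#.###.#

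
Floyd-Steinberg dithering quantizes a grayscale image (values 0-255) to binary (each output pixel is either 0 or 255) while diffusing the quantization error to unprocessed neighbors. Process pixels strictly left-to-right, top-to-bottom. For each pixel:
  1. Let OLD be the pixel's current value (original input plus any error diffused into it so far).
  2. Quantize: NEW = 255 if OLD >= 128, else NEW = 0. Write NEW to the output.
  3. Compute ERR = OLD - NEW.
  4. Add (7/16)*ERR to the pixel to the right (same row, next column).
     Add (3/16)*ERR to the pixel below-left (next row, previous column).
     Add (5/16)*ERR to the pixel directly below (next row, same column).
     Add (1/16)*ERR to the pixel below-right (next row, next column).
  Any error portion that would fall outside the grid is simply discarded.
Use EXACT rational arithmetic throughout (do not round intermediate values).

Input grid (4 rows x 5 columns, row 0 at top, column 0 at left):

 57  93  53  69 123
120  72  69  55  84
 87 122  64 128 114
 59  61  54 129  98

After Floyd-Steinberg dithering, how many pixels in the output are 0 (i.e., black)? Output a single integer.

Answer: 14

Derivation:
(0,0): OLD=57 → NEW=0, ERR=57
(0,1): OLD=1887/16 → NEW=0, ERR=1887/16
(0,2): OLD=26777/256 → NEW=0, ERR=26777/256
(0,3): OLD=470063/4096 → NEW=0, ERR=470063/4096
(0,4): OLD=11351369/65536 → NEW=255, ERR=-5360311/65536
(1,0): OLD=40941/256 → NEW=255, ERR=-24339/256
(1,1): OLD=185211/2048 → NEW=0, ERR=185211/2048
(1,2): OLD=11150359/65536 → NEW=255, ERR=-5561321/65536
(1,3): OLD=11780363/262144 → NEW=0, ERR=11780363/262144
(1,4): OLD=357661889/4194304 → NEW=0, ERR=357661889/4194304
(2,0): OLD=2432889/32768 → NEW=0, ERR=2432889/32768
(2,1): OLD=168705731/1048576 → NEW=255, ERR=-98681149/1048576
(2,2): OLD=174260489/16777216 → NEW=0, ERR=174260489/16777216
(2,3): OLD=42217522443/268435456 → NEW=255, ERR=-26233518837/268435456
(2,4): OLD=432506536077/4294967296 → NEW=0, ERR=432506536077/4294967296
(3,0): OLD=1083074537/16777216 → NEW=0, ERR=1083074537/16777216
(3,1): OLD=8915006645/134217728 → NEW=0, ERR=8915006645/134217728
(3,2): OLD=266716235479/4294967296 → NEW=0, ERR=266716235479/4294967296
(3,3): OLD=1246909366719/8589934592 → NEW=255, ERR=-943523954241/8589934592
(3,4): OLD=10349942518555/137438953472 → NEW=0, ERR=10349942518555/137438953472
Output grid:
  Row 0: ....#  (4 black, running=4)
  Row 1: #.#..  (3 black, running=7)
  Row 2: .#.#.  (3 black, running=10)
  Row 3: ...#.  (4 black, running=14)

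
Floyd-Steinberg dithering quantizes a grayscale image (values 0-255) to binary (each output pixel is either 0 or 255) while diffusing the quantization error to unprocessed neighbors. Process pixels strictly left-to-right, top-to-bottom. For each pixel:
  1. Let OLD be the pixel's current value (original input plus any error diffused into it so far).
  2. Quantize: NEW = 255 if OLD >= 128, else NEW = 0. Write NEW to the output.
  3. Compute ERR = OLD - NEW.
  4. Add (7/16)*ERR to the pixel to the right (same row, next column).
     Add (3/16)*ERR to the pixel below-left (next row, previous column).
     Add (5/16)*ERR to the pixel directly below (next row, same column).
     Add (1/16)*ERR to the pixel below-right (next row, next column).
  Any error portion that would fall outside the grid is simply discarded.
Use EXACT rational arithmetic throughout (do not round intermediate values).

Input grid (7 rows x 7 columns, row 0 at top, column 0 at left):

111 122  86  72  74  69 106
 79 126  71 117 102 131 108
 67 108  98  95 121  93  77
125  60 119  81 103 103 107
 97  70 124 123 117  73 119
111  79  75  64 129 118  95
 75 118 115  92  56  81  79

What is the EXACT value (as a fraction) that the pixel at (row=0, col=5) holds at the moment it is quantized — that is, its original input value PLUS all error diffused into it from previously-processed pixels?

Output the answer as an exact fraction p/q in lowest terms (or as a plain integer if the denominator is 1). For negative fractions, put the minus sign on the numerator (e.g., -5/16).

Answer: 125057817/1048576

Derivation:
(0,0): OLD=111 → NEW=0, ERR=111
(0,1): OLD=2729/16 → NEW=255, ERR=-1351/16
(0,2): OLD=12559/256 → NEW=0, ERR=12559/256
(0,3): OLD=382825/4096 → NEW=0, ERR=382825/4096
(0,4): OLD=7529439/65536 → NEW=0, ERR=7529439/65536
(0,5): OLD=125057817/1048576 → NEW=0, ERR=125057817/1048576
Target (0,5): original=69, with diffused error = 125057817/1048576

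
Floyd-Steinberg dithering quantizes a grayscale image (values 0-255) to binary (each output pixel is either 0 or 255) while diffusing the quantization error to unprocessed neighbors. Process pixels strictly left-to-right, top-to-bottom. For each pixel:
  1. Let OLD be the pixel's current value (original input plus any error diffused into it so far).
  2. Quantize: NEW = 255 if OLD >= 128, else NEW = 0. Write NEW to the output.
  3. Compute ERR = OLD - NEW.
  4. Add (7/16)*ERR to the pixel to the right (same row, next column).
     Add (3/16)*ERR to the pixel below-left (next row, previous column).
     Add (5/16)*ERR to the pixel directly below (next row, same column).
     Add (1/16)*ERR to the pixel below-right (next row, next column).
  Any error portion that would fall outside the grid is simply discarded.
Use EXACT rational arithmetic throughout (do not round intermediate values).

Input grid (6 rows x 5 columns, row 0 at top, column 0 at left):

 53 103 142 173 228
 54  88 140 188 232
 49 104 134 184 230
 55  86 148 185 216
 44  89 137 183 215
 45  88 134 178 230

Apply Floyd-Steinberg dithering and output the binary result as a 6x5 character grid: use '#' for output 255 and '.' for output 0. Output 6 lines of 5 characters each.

Answer: ..###
.#.##
..#.#
.#.##
..###
.#.##

Derivation:
(0,0): OLD=53 → NEW=0, ERR=53
(0,1): OLD=2019/16 → NEW=0, ERR=2019/16
(0,2): OLD=50485/256 → NEW=255, ERR=-14795/256
(0,3): OLD=605043/4096 → NEW=255, ERR=-439437/4096
(0,4): OLD=11866149/65536 → NEW=255, ERR=-4845531/65536
(1,0): OLD=24121/256 → NEW=0, ERR=24121/256
(1,1): OLD=329999/2048 → NEW=255, ERR=-192241/2048
(1,2): OLD=4498619/65536 → NEW=0, ERR=4498619/65536
(1,3): OLD=43785887/262144 → NEW=255, ERR=-23060833/262144
(1,4): OLD=686618109/4194304 → NEW=255, ERR=-382929411/4194304
(2,0): OLD=1993749/32768 → NEW=0, ERR=1993749/32768
(2,1): OLD=125876663/1048576 → NEW=0, ERR=125876663/1048576
(2,2): OLD=3114015717/16777216 → NEW=255, ERR=-1164174363/16777216
(2,3): OLD=30419930335/268435456 → NEW=0, ERR=30419930335/268435456
(2,4): OLD=1054630285913/4294967296 → NEW=255, ERR=-40586374567/4294967296
(3,0): OLD=1619376709/16777216 → NEW=0, ERR=1619376709/16777216
(3,1): OLD=21009747809/134217728 → NEW=255, ERR=-13215772831/134217728
(3,2): OLD=480984607867/4294967296 → NEW=0, ERR=480984607867/4294967296
(3,3): OLD=2261725264675/8589934592 → NEW=255, ERR=71291943715/8589934592
(3,4): OLD=30753431581007/137438953472 → NEW=255, ERR=-4293501554353/137438953472
(4,0): OLD=119617030379/2147483648 → NEW=0, ERR=119617030379/2147483648
(4,1): OLD=7533662462955/68719476736 → NEW=0, ERR=7533662462955/68719476736
(4,2): OLD=236792029835045/1099511627776 → NEW=255, ERR=-43583435247835/1099511627776
(4,3): OLD=2980000865680363/17592186044416 → NEW=255, ERR=-1506006575645717/17592186044416
(4,4): OLD=47373238869213421/281474976710656 → NEW=255, ERR=-24402880192003859/281474976710656
(5,0): OLD=91217735499425/1099511627776 → NEW=0, ERR=91217735499425/1099511627776
(5,1): OLD=1359911565625763/8796093022208 → NEW=255, ERR=-883092155037277/8796093022208
(5,2): OLD=19278279752458555/281474976710656 → NEW=0, ERR=19278279752458555/281474976710656
(5,3): OLD=182935541472010869/1125899906842624 → NEW=255, ERR=-104168934772858251/1125899906842624
(5,4): OLD=2829687089089445495/18014398509481984 → NEW=255, ERR=-1763984530828460425/18014398509481984
Row 0: ..###
Row 1: .#.##
Row 2: ..#.#
Row 3: .#.##
Row 4: ..###
Row 5: .#.##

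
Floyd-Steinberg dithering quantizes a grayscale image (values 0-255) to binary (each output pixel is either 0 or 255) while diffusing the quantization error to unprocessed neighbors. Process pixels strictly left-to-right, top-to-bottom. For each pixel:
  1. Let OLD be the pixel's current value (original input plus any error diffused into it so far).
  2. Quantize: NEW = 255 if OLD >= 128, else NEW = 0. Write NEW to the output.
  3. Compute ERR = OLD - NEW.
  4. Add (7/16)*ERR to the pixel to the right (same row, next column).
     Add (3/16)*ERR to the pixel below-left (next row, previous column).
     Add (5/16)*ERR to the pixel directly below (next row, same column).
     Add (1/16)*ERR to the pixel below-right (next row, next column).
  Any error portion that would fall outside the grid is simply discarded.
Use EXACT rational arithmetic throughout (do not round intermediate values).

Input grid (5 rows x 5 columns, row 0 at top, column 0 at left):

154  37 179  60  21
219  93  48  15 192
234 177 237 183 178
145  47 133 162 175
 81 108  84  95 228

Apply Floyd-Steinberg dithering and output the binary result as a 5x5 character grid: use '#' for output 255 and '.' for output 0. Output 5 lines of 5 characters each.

(0,0): OLD=154 → NEW=255, ERR=-101
(0,1): OLD=-115/16 → NEW=0, ERR=-115/16
(0,2): OLD=45019/256 → NEW=255, ERR=-20261/256
(0,3): OLD=103933/4096 → NEW=0, ERR=103933/4096
(0,4): OLD=2103787/65536 → NEW=0, ERR=2103787/65536
(1,0): OLD=47639/256 → NEW=255, ERR=-17641/256
(1,1): OLD=80801/2048 → NEW=0, ERR=80801/2048
(1,2): OLD=2938421/65536 → NEW=0, ERR=2938421/65536
(1,3): OLD=11434193/262144 → NEW=0, ERR=11434193/262144
(1,4): OLD=934073171/4194304 → NEW=255, ERR=-135474349/4194304
(2,0): OLD=7204475/32768 → NEW=255, ERR=-1151365/32768
(2,1): OLD=186706169/1048576 → NEW=255, ERR=-80680711/1048576
(2,2): OLD=3825089323/16777216 → NEW=255, ERR=-453100757/16777216
(2,3): OLD=48737468497/268435456 → NEW=255, ERR=-19713572783/268435456
(2,4): OLD=594865991159/4294967296 → NEW=255, ERR=-500350669321/4294967296
(3,0): OLD=2006435787/16777216 → NEW=0, ERR=2006435787/16777216
(3,1): OLD=9129129455/134217728 → NEW=0, ERR=9129129455/134217728
(3,2): OLD=582995421813/4294967296 → NEW=255, ERR=-512221238667/4294967296
(3,3): OLD=544109367021/8589934592 → NEW=0, ERR=544109367021/8589934592
(3,4): OLD=22226241404481/137438953472 → NEW=255, ERR=-12820691730879/137438953472
(4,0): OLD=281590995333/2147483648 → NEW=255, ERR=-266017334907/2147483648
(4,1): OLD=4135105357061/68719476736 → NEW=0, ERR=4135105357061/68719476736
(4,2): OLD=98059754228715/1099511627776 → NEW=0, ERR=98059754228715/1099511627776
(4,3): OLD=2267080710074117/17592186044416 → NEW=255, ERR=-2218926731251963/17592186044416
(4,4): OLD=41552900847162275/281474976710656 → NEW=255, ERR=-30223218214055005/281474976710656
Row 0: #.#..
Row 1: #...#
Row 2: #####
Row 3: ..#.#
Row 4: #..##

Answer: #.#..
#...#
#####
..#.#
#..##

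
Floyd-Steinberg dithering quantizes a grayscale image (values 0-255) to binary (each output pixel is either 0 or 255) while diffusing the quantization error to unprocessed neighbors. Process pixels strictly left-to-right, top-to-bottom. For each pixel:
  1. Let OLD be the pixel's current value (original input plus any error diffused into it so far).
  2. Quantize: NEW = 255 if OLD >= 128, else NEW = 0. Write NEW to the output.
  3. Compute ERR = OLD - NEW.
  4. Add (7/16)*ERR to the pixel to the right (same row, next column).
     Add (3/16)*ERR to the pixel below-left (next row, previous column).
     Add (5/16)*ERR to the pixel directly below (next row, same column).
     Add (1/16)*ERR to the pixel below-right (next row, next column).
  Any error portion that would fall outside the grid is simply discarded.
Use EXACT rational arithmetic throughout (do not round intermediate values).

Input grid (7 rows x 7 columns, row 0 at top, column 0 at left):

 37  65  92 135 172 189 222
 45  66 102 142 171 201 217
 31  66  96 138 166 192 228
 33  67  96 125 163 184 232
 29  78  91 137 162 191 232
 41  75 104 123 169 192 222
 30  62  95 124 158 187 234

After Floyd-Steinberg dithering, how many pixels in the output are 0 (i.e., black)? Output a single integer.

(0,0): OLD=37 → NEW=0, ERR=37
(0,1): OLD=1299/16 → NEW=0, ERR=1299/16
(0,2): OLD=32645/256 → NEW=0, ERR=32645/256
(0,3): OLD=781475/4096 → NEW=255, ERR=-263005/4096
(0,4): OLD=9431157/65536 → NEW=255, ERR=-7280523/65536
(0,5): OLD=147217203/1048576 → NEW=255, ERR=-120169677/1048576
(0,6): OLD=2883354213/16777216 → NEW=255, ERR=-1394835867/16777216
(1,0): OLD=18377/256 → NEW=0, ERR=18377/256
(1,1): OLD=305151/2048 → NEW=255, ERR=-217089/2048
(1,2): OLD=5800555/65536 → NEW=0, ERR=5800555/65536
(1,3): OLD=38744207/262144 → NEW=255, ERR=-28102513/262144
(1,4): OLD=1071753421/16777216 → NEW=0, ERR=1071753421/16777216
(1,5): OLD=22897952477/134217728 → NEW=255, ERR=-11327568163/134217728
(1,6): OLD=315535821139/2147483648 → NEW=255, ERR=-232072509101/2147483648
(2,0): OLD=1099621/32768 → NEW=0, ERR=1099621/32768
(2,1): OLD=71972647/1048576 → NEW=0, ERR=71972647/1048576
(2,2): OLD=2130085941/16777216 → NEW=0, ERR=2130085941/16777216
(2,3): OLD=23831046349/134217728 → NEW=255, ERR=-10394474291/134217728
(2,4): OLD=139109955613/1073741824 → NEW=255, ERR=-134694209507/1073741824
(2,5): OLD=3246112291103/34359738368 → NEW=0, ERR=3246112291103/34359738368
(2,6): OLD=126601453426377/549755813888 → NEW=255, ERR=-13586279115063/549755813888
(3,0): OLD=945505429/16777216 → NEW=0, ERR=945505429/16777216
(3,1): OLD=18657394545/134217728 → NEW=255, ERR=-15568126095/134217728
(3,2): OLD=80207030563/1073741824 → NEW=0, ERR=80207030563/1073741824
(3,3): OLD=506349190501/4294967296 → NEW=0, ERR=506349190501/4294967296
(3,4): OLD=103492030265493/549755813888 → NEW=255, ERR=-36695702275947/549755813888
(3,5): OLD=755788955415055/4398046511104 → NEW=255, ERR=-365712904916465/4398046511104
(3,6): OLD=13637609523461457/70368744177664 → NEW=255, ERR=-4306420241842863/70368744177664
(4,0): OLD=53392864667/2147483648 → NEW=0, ERR=53392864667/2147483648
(4,1): OLD=2410626436063/34359738368 → NEW=0, ERR=2410626436063/34359738368
(4,2): OLD=87902229298033/549755813888 → NEW=255, ERR=-52285503243407/549755813888
(4,3): OLD=547054298039851/4398046511104 → NEW=0, ERR=547054298039851/4398046511104
(4,4): OLD=6591325704173137/35184372088832 → NEW=255, ERR=-2380689178479023/35184372088832
(4,5): OLD=134843890698067857/1125899906842624 → NEW=0, ERR=134843890698067857/1125899906842624
(4,6): OLD=4685111566080251207/18014398509481984 → NEW=255, ERR=91439946162345287/18014398509481984
(5,0): OLD=34043296850957/549755813888 → NEW=0, ERR=34043296850957/549755813888
(5,1): OLD=473836116565935/4398046511104 → NEW=0, ERR=473836116565935/4398046511104
(5,2): OLD=5246752579318969/35184372088832 → NEW=255, ERR=-3725262303333191/35184372088832
(5,3): OLD=27279920163033981/281474976710656 → NEW=0, ERR=27279920163033981/281474976710656
(5,4): OLD=3971938416503168511/18014398509481984 → NEW=255, ERR=-621733203414737409/18014398509481984
(5,5): OLD=30415509016088348815/144115188075855872 → NEW=255, ERR=-6333863943254898545/144115188075855872
(5,6): OLD=488477716298502264705/2305843009213693952 → NEW=255, ERR=-99512251050989693055/2305843009213693952
(6,0): OLD=4894302549066005/70368744177664 → NEW=0, ERR=4894302549066005/70368744177664
(6,1): OLD=123978769569902873/1125899906842624 → NEW=0, ERR=123978769569902873/1125899906842624
(6,2): OLD=2431838364654085163/18014398509481984 → NEW=255, ERR=-2161833255263820757/18014398509481984
(6,3): OLD=12782387199292789429/144115188075855872 → NEW=0, ERR=12782387199292789429/144115188075855872
(6,4): OLD=52987038125991547087/288230376151711744 → NEW=255, ERR=-20511707792694947633/288230376151711744
(6,5): OLD=4865598928526007885819/36893488147419103232 → NEW=255, ERR=-4542240549065863438341/36893488147419103232
(6,6): OLD=96751086526923648960301/590295810358705651712 → NEW=255, ERR=-53774345114546292226259/590295810358705651712
Output grid:
  Row 0: ...####  (3 black, running=3)
  Row 1: .#.#.##  (3 black, running=6)
  Row 2: ...##.#  (4 black, running=10)
  Row 3: .#..###  (3 black, running=13)
  Row 4: ..#.#.#  (4 black, running=17)
  Row 5: ..#.###  (3 black, running=20)
  Row 6: ..#.###  (3 black, running=23)

Answer: 23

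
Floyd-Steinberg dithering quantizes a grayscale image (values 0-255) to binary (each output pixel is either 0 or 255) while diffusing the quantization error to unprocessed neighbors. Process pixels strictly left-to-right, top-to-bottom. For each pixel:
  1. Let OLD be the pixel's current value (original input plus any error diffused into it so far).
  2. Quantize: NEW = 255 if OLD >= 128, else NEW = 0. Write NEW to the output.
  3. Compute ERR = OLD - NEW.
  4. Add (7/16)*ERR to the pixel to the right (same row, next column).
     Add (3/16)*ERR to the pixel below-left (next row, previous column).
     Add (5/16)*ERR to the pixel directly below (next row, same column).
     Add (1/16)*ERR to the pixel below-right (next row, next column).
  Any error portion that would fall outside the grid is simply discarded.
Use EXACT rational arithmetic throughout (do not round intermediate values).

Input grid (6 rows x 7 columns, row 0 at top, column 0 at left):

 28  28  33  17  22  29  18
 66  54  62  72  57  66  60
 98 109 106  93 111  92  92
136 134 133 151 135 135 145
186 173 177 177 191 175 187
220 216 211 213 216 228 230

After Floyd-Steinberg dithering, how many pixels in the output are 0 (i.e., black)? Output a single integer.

Answer: 21

Derivation:
(0,0): OLD=28 → NEW=0, ERR=28
(0,1): OLD=161/4 → NEW=0, ERR=161/4
(0,2): OLD=3239/64 → NEW=0, ERR=3239/64
(0,3): OLD=40081/1024 → NEW=0, ERR=40081/1024
(0,4): OLD=641015/16384 → NEW=0, ERR=641015/16384
(0,5): OLD=12089281/262144 → NEW=0, ERR=12089281/262144
(0,6): OLD=160122439/4194304 → NEW=0, ERR=160122439/4194304
(1,0): OLD=5267/64 → NEW=0, ERR=5267/64
(1,1): OLD=58277/512 → NEW=0, ERR=58277/512
(1,2): OLD=2252265/16384 → NEW=255, ERR=-1925655/16384
(1,3): OLD=2838373/65536 → NEW=0, ERR=2838373/65536
(1,4): OLD=416359551/4194304 → NEW=0, ERR=416359551/4194304
(1,5): OLD=4477655759/33554432 → NEW=255, ERR=-4078724401/33554432
(1,6): OLD=11613509441/536870912 → NEW=0, ERR=11613509441/536870912
(2,0): OLD=1188327/8192 → NEW=255, ERR=-900633/8192
(2,1): OLD=20860541/262144 → NEW=0, ERR=20860541/262144
(2,2): OLD=500465911/4194304 → NEW=0, ERR=500465911/4194304
(2,3): OLD=5704388031/33554432 → NEW=255, ERR=-2851992129/33554432
(2,4): OLD=22750091071/268435456 → NEW=0, ERR=22750091071/268435456
(2,5): OLD=870611856229/8589934592 → NEW=0, ERR=870611856229/8589934592
(2,6): OLD=18623594021651/137438953472 → NEW=255, ERR=-16423339113709/137438953472
(3,0): OLD=488905687/4194304 → NEW=0, ERR=488905687/4194304
(3,1): OLD=7562022251/33554432 → NEW=255, ERR=-994357909/33554432
(3,2): OLD=39288067617/268435456 → NEW=255, ERR=-29162973663/268435456
(3,3): OLD=107649913103/1073741824 → NEW=0, ERR=107649913103/1073741824
(3,4): OLD=30104394007511/137438953472 → NEW=255, ERR=-4942539127849/137438953472
(3,5): OLD=147148671695061/1099511627776 → NEW=255, ERR=-133226793387819/1099511627776
(3,6): OLD=1072784175774539/17592186044416 → NEW=0, ERR=1072784175774539/17592186044416
(4,0): OLD=116431143385/536870912 → NEW=255, ERR=-20470939175/536870912
(4,1): OLD=1150815563429/8589934592 → NEW=255, ERR=-1039617757531/8589934592
(4,2): OLD=14712336965515/137438953472 → NEW=0, ERR=14712336965515/137438953472
(4,3): OLD=265675179739113/1099511627776 → NEW=255, ERR=-14700285343767/1099511627776
(4,4): OLD=1385028551408571/8796093022208 → NEW=255, ERR=-857975169254469/8796093022208
(4,5): OLD=29174032602735659/281474976710656 → NEW=0, ERR=29174032602735659/281474976710656
(4,6): OLD=1098108033492113821/4503599627370496 → NEW=255, ERR=-50309871487362659/4503599627370496
(5,0): OLD=25480041357247/137438953472 → NEW=255, ERR=-9566891778113/137438953472
(5,1): OLD=181873905308853/1099511627776 → NEW=255, ERR=-98501559774027/1099511627776
(5,2): OLD=1716880943289459/8796093022208 → NEW=255, ERR=-526122777373581/8796093022208
(5,3): OLD=12036939111174335/70368744177664 → NEW=255, ERR=-5907090654129985/70368744177664
(5,4): OLD=753861778875875141/4503599627370496 → NEW=255, ERR=-394556126103601339/4503599627370496
(5,5): OLD=7705474132510418325/36028797018963968 → NEW=255, ERR=-1481869107325393515/36028797018963968
(5,6): OLD=123934770592165305627/576460752303423488 → NEW=255, ERR=-23062721245207683813/576460752303423488
Output grid:
  Row 0: .......  (7 black, running=7)
  Row 1: ..#..#.  (5 black, running=12)
  Row 2: #..#..#  (4 black, running=16)
  Row 3: .##.##.  (3 black, running=19)
  Row 4: ##.##.#  (2 black, running=21)
  Row 5: #######  (0 black, running=21)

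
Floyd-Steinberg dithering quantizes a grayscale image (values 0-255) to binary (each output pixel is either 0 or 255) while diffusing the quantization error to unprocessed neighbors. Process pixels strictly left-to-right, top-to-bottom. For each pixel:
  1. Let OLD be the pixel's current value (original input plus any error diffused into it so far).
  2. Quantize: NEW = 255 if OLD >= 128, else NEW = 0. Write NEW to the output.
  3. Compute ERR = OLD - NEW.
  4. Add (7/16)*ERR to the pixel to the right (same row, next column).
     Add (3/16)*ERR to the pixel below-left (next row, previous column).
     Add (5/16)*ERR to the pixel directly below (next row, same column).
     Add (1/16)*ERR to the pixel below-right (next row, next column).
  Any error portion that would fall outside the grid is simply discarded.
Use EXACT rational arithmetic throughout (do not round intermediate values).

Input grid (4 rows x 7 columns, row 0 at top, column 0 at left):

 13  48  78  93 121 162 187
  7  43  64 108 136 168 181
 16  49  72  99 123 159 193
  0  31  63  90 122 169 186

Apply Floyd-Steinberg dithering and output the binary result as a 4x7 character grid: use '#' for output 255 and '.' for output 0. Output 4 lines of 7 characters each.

Answer: ...#.##
...#.#.
..#.#.#
....###

Derivation:
(0,0): OLD=13 → NEW=0, ERR=13
(0,1): OLD=859/16 → NEW=0, ERR=859/16
(0,2): OLD=25981/256 → NEW=0, ERR=25981/256
(0,3): OLD=562795/4096 → NEW=255, ERR=-481685/4096
(0,4): OLD=4558061/65536 → NEW=0, ERR=4558061/65536
(0,5): OLD=201775739/1048576 → NEW=255, ERR=-65611141/1048576
(0,6): OLD=2678061405/16777216 → NEW=255, ERR=-1600128675/16777216
(1,0): OLD=5409/256 → NEW=0, ERR=5409/256
(1,1): OLD=181991/2048 → NEW=0, ERR=181991/2048
(1,2): OLD=7595507/65536 → NEW=0, ERR=7595507/65536
(1,3): OLD=37051319/262144 → NEW=255, ERR=-29795401/262144
(1,4): OLD=1491930245/16777216 → NEW=0, ERR=1491930245/16777216
(1,5): OLD=23329127317/134217728 → NEW=255, ERR=-10896393323/134217728
(1,6): OLD=240016413979/2147483648 → NEW=0, ERR=240016413979/2147483648
(2,0): OLD=1286621/32768 → NEW=0, ERR=1286621/32768
(2,1): OLD=122682703/1048576 → NEW=0, ERR=122682703/1048576
(2,2): OLD=2410013613/16777216 → NEW=255, ERR=-1868176467/16777216
(2,3): OLD=5191793541/134217728 → NEW=0, ERR=5191793541/134217728
(2,4): OLD=156107914005/1073741824 → NEW=255, ERR=-117696251115/1073741824
(2,5): OLD=3854755732359/34359738368 → NEW=0, ERR=3854755732359/34359738368
(2,6): OLD=149497998634529/549755813888 → NEW=255, ERR=9310266093089/549755813888
(3,0): OLD=573907469/16777216 → NEW=0, ERR=573907469/16777216
(3,1): OLD=8603844105/134217728 → NEW=0, ERR=8603844105/134217728
(3,2): OLD=76035043243/1073741824 → NEW=0, ERR=76035043243/1073741824
(3,3): OLD=453363305917/4294967296 → NEW=0, ERR=453363305917/4294967296
(3,4): OLD=86520520590861/549755813888 → NEW=255, ERR=-53667211950579/549755813888
(3,5): OLD=693460006698103/4398046511104 → NEW=255, ERR=-428041853633417/4398046511104
(3,6): OLD=10958112819077097/70368744177664 → NEW=255, ERR=-6985916946227223/70368744177664
Row 0: ...#.##
Row 1: ...#.#.
Row 2: ..#.#.#
Row 3: ....###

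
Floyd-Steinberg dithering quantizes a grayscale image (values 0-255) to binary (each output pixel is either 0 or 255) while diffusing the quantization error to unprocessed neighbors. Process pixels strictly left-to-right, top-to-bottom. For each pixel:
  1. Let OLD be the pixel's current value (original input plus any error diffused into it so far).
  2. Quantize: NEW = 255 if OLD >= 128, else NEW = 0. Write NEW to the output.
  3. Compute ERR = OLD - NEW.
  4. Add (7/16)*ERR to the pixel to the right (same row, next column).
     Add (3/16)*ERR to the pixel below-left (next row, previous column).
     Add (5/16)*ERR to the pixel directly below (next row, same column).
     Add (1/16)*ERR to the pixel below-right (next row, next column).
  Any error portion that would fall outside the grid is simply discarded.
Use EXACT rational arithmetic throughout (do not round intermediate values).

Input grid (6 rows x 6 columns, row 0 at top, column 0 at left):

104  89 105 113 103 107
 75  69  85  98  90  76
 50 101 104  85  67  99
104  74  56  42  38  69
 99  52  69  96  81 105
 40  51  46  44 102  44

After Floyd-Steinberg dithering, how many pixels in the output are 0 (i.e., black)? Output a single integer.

(0,0): OLD=104 → NEW=0, ERR=104
(0,1): OLD=269/2 → NEW=255, ERR=-241/2
(0,2): OLD=1673/32 → NEW=0, ERR=1673/32
(0,3): OLD=69567/512 → NEW=255, ERR=-60993/512
(0,4): OLD=416825/8192 → NEW=0, ERR=416825/8192
(0,5): OLD=16942479/131072 → NEW=255, ERR=-16480881/131072
(1,0): OLD=2717/32 → NEW=0, ERR=2717/32
(1,1): OLD=21707/256 → NEW=0, ERR=21707/256
(1,2): OLD=889383/8192 → NEW=0, ERR=889383/8192
(1,3): OLD=3967515/32768 → NEW=0, ERR=3967515/32768
(1,4): OLD=268123249/2097152 → NEW=0, ERR=268123249/2097152
(1,5): OLD=3215236295/33554432 → NEW=0, ERR=3215236295/33554432
(2,0): OLD=378601/4096 → NEW=0, ERR=378601/4096
(2,1): OLD=25375507/131072 → NEW=255, ERR=-8047853/131072
(2,2): OLD=291643641/2097152 → NEW=255, ERR=-243130119/2097152
(2,3): OLD=1725936241/16777216 → NEW=0, ERR=1725936241/16777216
(2,4): OLD=95291762643/536870912 → NEW=255, ERR=-41610319917/536870912
(2,5): OLD=884989740533/8589934592 → NEW=0, ERR=884989740533/8589934592
(3,0): OLD=254536409/2097152 → NEW=0, ERR=254536409/2097152
(3,1): OLD=1542703973/16777216 → NEW=0, ERR=1542703973/16777216
(3,2): OLD=10126896063/134217728 → NEW=0, ERR=10126896063/134217728
(3,3): OLD=733407870973/8589934592 → NEW=0, ERR=733407870973/8589934592
(3,4): OLD=5283179156189/68719476736 → NEW=0, ERR=5283179156189/68719476736
(3,5): OLD=142922025081811/1099511627776 → NEW=255, ERR=-137453440001069/1099511627776
(4,0): OLD=41384678423/268435456 → NEW=255, ERR=-27066362857/268435456
(4,1): OLD=250632113963/4294967296 → NEW=0, ERR=250632113963/4294967296
(4,2): OLD=19222832172305/137438953472 → NEW=255, ERR=-15824100963055/137438953472
(4,3): OLD=201079171975093/2199023255552 → NEW=0, ERR=201079171975093/2199023255552
(4,4): OLD=4465828782973957/35184372088832 → NEW=0, ERR=4465828782973957/35184372088832
(4,5): OLD=71082983917853187/562949953421312 → NEW=0, ERR=71082983917853187/562949953421312
(5,0): OLD=1335366382769/68719476736 → NEW=0, ERR=1335366382769/68719476736
(5,1): OLD=109616172954049/2199023255552 → NEW=0, ERR=109616172954049/2199023255552
(5,2): OLD=925713703997275/17592186044416 → NEW=0, ERR=925713703997275/17592186044416
(5,3): OLD=63162640066886809/562949953421312 → NEW=0, ERR=63162640066886809/562949953421312
(5,4): OLD=247858040858611097/1125899906842624 → NEW=255, ERR=-39246435386258023/1125899906842624
(5,5): OLD=1371644846947099629/18014398509481984 → NEW=0, ERR=1371644846947099629/18014398509481984
Output grid:
  Row 0: .#.#.#  (3 black, running=3)
  Row 1: ......  (6 black, running=9)
  Row 2: .##.#.  (3 black, running=12)
  Row 3: .....#  (5 black, running=17)
  Row 4: #.#...  (4 black, running=21)
  Row 5: ....#.  (5 black, running=26)

Answer: 26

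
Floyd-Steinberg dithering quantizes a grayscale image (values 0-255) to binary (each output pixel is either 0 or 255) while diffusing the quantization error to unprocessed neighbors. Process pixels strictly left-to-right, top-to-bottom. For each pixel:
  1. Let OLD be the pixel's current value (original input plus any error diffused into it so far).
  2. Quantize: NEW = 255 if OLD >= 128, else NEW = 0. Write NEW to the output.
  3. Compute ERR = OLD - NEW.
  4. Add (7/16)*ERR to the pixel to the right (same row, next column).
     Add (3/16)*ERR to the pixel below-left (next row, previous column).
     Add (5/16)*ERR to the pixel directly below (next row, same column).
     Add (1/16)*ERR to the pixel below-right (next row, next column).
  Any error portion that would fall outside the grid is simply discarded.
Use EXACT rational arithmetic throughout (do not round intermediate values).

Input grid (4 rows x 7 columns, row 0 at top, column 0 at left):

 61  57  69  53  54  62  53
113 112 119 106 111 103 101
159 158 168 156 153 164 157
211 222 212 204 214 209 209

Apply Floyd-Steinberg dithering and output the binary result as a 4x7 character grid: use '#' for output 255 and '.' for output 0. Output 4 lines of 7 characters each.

Answer: .......
#.##.#.
##.####
####.##

Derivation:
(0,0): OLD=61 → NEW=0, ERR=61
(0,1): OLD=1339/16 → NEW=0, ERR=1339/16
(0,2): OLD=27037/256 → NEW=0, ERR=27037/256
(0,3): OLD=406347/4096 → NEW=0, ERR=406347/4096
(0,4): OLD=6383373/65536 → NEW=0, ERR=6383373/65536
(0,5): OLD=109695323/1048576 → NEW=0, ERR=109695323/1048576
(0,6): OLD=1657059709/16777216 → NEW=0, ERR=1657059709/16777216
(1,0): OLD=37825/256 → NEW=255, ERR=-27455/256
(1,1): OLD=235207/2048 → NEW=0, ERR=235207/2048
(1,2): OLD=14816467/65536 → NEW=255, ERR=-1895213/65536
(1,3): OLD=39115479/262144 → NEW=255, ERR=-27731241/262144
(1,4): OLD=2029576869/16777216 → NEW=0, ERR=2029576869/16777216
(1,5): OLD=28618419253/134217728 → NEW=255, ERR=-5607101387/134217728
(1,6): OLD=257969528443/2147483648 → NEW=0, ERR=257969528443/2147483648
(2,0): OLD=4817533/32768 → NEW=255, ERR=-3538307/32768
(2,1): OLD=141057711/1048576 → NEW=255, ERR=-126329169/1048576
(2,2): OLD=1570302157/16777216 → NEW=0, ERR=1570302157/16777216
(2,3): OLD=24798802597/134217728 → NEW=255, ERR=-9426718043/134217728
(2,4): OLD=156370673525/1073741824 → NEW=255, ERR=-117433491595/1073741824
(2,5): OLD=4576054523623/34359738368 → NEW=255, ERR=-4185678760217/34359738368
(2,6): OLD=76214055779265/549755813888 → NEW=255, ERR=-63973676762175/549755813888
(3,0): OLD=2594875949/16777216 → NEW=255, ERR=-1683314131/16777216
(3,1): OLD=20301216041/134217728 → NEW=255, ERR=-13924304599/134217728
(3,2): OLD=188079099851/1073741824 → NEW=255, ERR=-85725065269/1073741824
(3,3): OLD=568936999549/4294967296 → NEW=255, ERR=-526279660931/4294967296
(3,4): OLD=54416448405037/549755813888 → NEW=0, ERR=54416448405037/549755813888
(3,5): OLD=816198650838103/4398046511104 → NEW=255, ERR=-305303209493417/4398046511104
(3,6): OLD=9475231114883081/70368744177664 → NEW=255, ERR=-8468798650421239/70368744177664
Row 0: .......
Row 1: #.##.#.
Row 2: ##.####
Row 3: ####.##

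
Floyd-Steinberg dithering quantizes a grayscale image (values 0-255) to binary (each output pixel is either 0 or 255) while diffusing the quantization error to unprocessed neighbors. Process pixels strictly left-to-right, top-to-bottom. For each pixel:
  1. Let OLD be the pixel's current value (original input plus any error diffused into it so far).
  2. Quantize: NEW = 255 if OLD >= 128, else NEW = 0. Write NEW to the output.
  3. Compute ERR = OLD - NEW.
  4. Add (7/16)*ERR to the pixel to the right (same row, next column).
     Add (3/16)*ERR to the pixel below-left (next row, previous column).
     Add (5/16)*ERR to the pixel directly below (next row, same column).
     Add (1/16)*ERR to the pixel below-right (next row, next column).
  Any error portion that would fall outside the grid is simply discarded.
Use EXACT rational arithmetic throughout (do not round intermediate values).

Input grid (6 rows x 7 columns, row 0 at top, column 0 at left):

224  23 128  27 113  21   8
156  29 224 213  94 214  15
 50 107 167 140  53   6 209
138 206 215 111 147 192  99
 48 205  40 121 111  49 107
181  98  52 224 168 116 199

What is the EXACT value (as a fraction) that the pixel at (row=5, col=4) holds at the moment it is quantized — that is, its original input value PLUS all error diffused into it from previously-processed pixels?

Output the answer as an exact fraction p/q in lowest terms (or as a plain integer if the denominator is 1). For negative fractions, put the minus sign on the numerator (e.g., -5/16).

Answer: 3251564511763217427/18014398509481984

Derivation:
(0,0): OLD=224 → NEW=255, ERR=-31
(0,1): OLD=151/16 → NEW=0, ERR=151/16
(0,2): OLD=33825/256 → NEW=255, ERR=-31455/256
(0,3): OLD=-109593/4096 → NEW=0, ERR=-109593/4096
(0,4): OLD=6638417/65536 → NEW=0, ERR=6638417/65536
(0,5): OLD=68489015/1048576 → NEW=0, ERR=68489015/1048576
(0,6): OLD=613640833/16777216 → NEW=0, ERR=613640833/16777216
(1,0): OLD=37909/256 → NEW=255, ERR=-27371/256
(1,1): OLD=-81517/2048 → NEW=0, ERR=-81517/2048
(1,2): OLD=10732303/65536 → NEW=255, ERR=-5979377/65536
(1,3): OLD=46146595/262144 → NEW=255, ERR=-20700125/262144
(1,4): OLD=1705939401/16777216 → NEW=0, ERR=1705939401/16777216
(1,5): OLD=39203120921/134217728 → NEW=255, ERR=4977600281/134217728
(1,6): OLD=100367683927/2147483648 → NEW=0, ERR=100367683927/2147483648
(2,0): OLD=299009/32768 → NEW=0, ERR=299009/32768
(2,1): OLD=78395931/1048576 → NEW=0, ERR=78395931/1048576
(2,2): OLD=2582078225/16777216 → NEW=255, ERR=-1696111855/16777216
(2,3): OLD=11335619273/134217728 → NEW=0, ERR=11335619273/134217728
(2,4): OLD=132868940569/1073741824 → NEW=0, ERR=132868940569/1073741824
(2,5): OLD=2983994915763/34359738368 → NEW=0, ERR=2983994915763/34359738368
(2,6): OLD=145090609899029/549755813888 → NEW=255, ERR=4902877357589/549755813888
(3,0): OLD=2598285041/16777216 → NEW=255, ERR=-1679905039/16777216
(3,1): OLD=22437400093/134217728 → NEW=255, ERR=-11788120547/134217728
(3,2): OLD=177694601639/1073741824 → NEW=255, ERR=-96109563481/1073741824
(3,3): OLD=494419742241/4294967296 → NEW=0, ERR=494419742241/4294967296
(3,4): OLD=141614543979249/549755813888 → NEW=255, ERR=1426811437809/549755813888
(3,5): OLD=1010147331616867/4398046511104 → NEW=255, ERR=-111354528714653/4398046511104
(3,6): OLD=6765090416107389/70368744177664 → NEW=0, ERR=6765090416107389/70368744177664
(4,0): OLD=518651903/2147483648 → NEW=0, ERR=518651903/2147483648
(4,1): OLD=5312642059123/34359738368 → NEW=255, ERR=-3449091224717/34359738368
(4,2): OLD=-8682621220707/549755813888 → NEW=0, ERR=-8682621220707/549755813888
(4,3): OLD=637524939993807/4398046511104 → NEW=255, ERR=-483976920337713/4398046511104
(4,4): OLD=2326193424389949/35184372088832 → NEW=0, ERR=2326193424389949/35184372088832
(4,5): OLD=99305344191937341/1125899906842624 → NEW=0, ERR=99305344191937341/1125899906842624
(4,6): OLD=3135378523795773627/18014398509481984 → NEW=255, ERR=-1458293096122132293/18014398509481984
(5,0): OLD=89200020791817/549755813888 → NEW=255, ERR=-50987711749623/549755813888
(5,1): OLD=101630373588355/4398046511104 → NEW=0, ERR=101630373588355/4398046511104
(5,2): OLD=1064934012875909/35184372088832 → NEW=0, ERR=1064934012875909/35184372088832
(5,3): OLD=60309571679020665/281474976710656 → NEW=255, ERR=-11466547382196615/281474976710656
(5,4): OLD=3251564511763217427/18014398509481984 → NEW=255, ERR=-1342107108154688493/18014398509481984
Target (5,4): original=168, with diffused error = 3251564511763217427/18014398509481984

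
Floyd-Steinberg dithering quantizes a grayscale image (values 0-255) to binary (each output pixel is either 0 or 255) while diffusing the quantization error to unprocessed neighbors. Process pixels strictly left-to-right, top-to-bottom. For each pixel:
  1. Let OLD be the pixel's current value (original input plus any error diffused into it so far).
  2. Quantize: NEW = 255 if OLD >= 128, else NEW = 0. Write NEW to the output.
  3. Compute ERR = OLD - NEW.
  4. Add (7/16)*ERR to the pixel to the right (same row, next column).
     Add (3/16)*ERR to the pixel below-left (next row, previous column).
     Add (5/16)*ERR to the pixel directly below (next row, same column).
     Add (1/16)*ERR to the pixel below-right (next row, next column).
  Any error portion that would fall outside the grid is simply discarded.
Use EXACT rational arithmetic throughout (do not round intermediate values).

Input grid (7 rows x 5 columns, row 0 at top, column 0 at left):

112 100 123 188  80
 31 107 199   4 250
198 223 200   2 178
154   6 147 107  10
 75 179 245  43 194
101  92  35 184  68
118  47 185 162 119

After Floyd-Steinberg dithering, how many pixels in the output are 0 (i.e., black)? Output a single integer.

Answer: 18

Derivation:
(0,0): OLD=112 → NEW=0, ERR=112
(0,1): OLD=149 → NEW=255, ERR=-106
(0,2): OLD=613/8 → NEW=0, ERR=613/8
(0,3): OLD=28355/128 → NEW=255, ERR=-4285/128
(0,4): OLD=133845/2048 → NEW=0, ERR=133845/2048
(1,0): OLD=369/8 → NEW=0, ERR=369/8
(1,1): OLD=7387/64 → NEW=0, ERR=7387/64
(1,2): OLD=533587/2048 → NEW=255, ERR=11347/2048
(1,3): OLD=106541/8192 → NEW=0, ERR=106541/8192
(1,4): OLD=35916447/131072 → NEW=255, ERR=2493087/131072
(2,0): OLD=239673/1024 → NEW=255, ERR=-21447/1024
(2,1): OLD=8317431/32768 → NEW=255, ERR=-38409/32768
(2,2): OLD=110557133/524288 → NEW=255, ERR=-23136307/524288
(2,3): OLD=-78261937/8388608 → NEW=0, ERR=-78261937/8388608
(2,4): OLD=24249807849/134217728 → NEW=255, ERR=-9975712791/134217728
(3,0): OLD=77193605/524288 → NEW=255, ERR=-56499835/524288
(3,1): OLD=-214314851/4194304 → NEW=0, ERR=-214314851/4194304
(3,2): OLD=14634075027/134217728 → NEW=0, ERR=14634075027/134217728
(3,3): OLD=18131767975/134217728 → NEW=255, ERR=-16093752665/134217728
(3,4): OLD=-71156093561/1073741824 → NEW=0, ERR=-71156093561/1073741824
(4,0): OLD=2130226847/67108864 → NEW=0, ERR=2130226847/67108864
(4,1): OLD=409370640011/2147483648 → NEW=255, ERR=-138237690229/2147483648
(4,2): OLD=7738968739085/34359738368 → NEW=255, ERR=-1022764544755/34359738368
(4,3): OLD=-7204517002245/549755813888 → NEW=0, ERR=-7204517002245/549755813888
(4,4): OLD=1407930816860637/8796093022208 → NEW=255, ERR=-835072903802403/8796093022208
(5,0): OLD=3396456800001/34359738368 → NEW=0, ERR=3396456800001/34359738368
(5,1): OLD=30658049885391/274877906944 → NEW=0, ERR=30658049885391/274877906944
(5,2): OLD=598252390886995/8796093022208 → NEW=0, ERR=598252390886995/8796093022208
(5,3): OLD=6685014199636307/35184372088832 → NEW=255, ERR=-2287000683015853/35184372088832
(5,4): OLD=5109044887346505/562949953421312 → NEW=0, ERR=5109044887346505/562949953421312
(6,0): OLD=746801909966485/4398046511104 → NEW=255, ERR=-374699950365035/4398046511104
(6,1): OLD=8938400742713727/140737488355328 → NEW=0, ERR=8938400742713727/140737488355328
(6,2): OLD=515264875346856525/2251799813685248 → NEW=255, ERR=-58944077142881715/2251799813685248
(6,3): OLD=4906677509222146631/36028797018963968 → NEW=255, ERR=-4280665730613665209/36028797018963968
(6,4): OLD=37927175074354386737/576460752303423488 → NEW=0, ERR=37927175074354386737/576460752303423488
Output grid:
  Row 0: .#.#.  (3 black, running=3)
  Row 1: ..#.#  (3 black, running=6)
  Row 2: ###.#  (1 black, running=7)
  Row 3: #..#.  (3 black, running=10)
  Row 4: .##.#  (2 black, running=12)
  Row 5: ...#.  (4 black, running=16)
  Row 6: #.##.  (2 black, running=18)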